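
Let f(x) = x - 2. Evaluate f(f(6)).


f(6) = 4
f(4) = 2

2


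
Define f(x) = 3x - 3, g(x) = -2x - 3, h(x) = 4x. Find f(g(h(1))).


h(1) = 4
g(4) = -11
f(-11) = -36

-36


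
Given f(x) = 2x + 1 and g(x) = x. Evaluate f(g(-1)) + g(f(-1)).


f(g(-1)) = -1
g(f(-1)) = -1
Sum = -2

-2


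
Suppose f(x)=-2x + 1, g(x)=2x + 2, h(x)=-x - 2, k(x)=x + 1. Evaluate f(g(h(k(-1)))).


5


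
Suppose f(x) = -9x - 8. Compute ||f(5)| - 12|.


41


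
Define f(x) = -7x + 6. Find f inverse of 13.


Solve -7x + 6 = 13
x = (13 - 6) / (-7) = -1

-1


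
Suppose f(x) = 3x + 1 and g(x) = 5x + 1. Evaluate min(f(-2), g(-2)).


f(-2) = -5
g(-2) = -9
min = -9

-9


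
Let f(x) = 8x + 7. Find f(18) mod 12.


f(18) = 151
151 mod 12 = 7

7


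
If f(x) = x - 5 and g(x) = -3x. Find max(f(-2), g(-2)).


f(-2) = -7
g(-2) = 6
max = 6

6


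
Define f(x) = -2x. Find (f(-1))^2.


f(-1) = 2
(2)^2 = 4

4


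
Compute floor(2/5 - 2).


-2


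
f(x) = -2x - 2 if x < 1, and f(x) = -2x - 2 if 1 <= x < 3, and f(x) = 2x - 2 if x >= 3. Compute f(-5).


-5 satisfies x < 1
f(-5) = 8

8


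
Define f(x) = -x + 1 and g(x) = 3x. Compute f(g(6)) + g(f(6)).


f(g(6)) = -17
g(f(6)) = -15
Sum = -32

-32


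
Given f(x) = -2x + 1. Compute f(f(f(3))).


f(3) = -5
f(-5) = 11
f(11) = -21

-21


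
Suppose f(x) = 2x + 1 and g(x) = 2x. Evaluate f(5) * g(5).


f(5) = 11
g(5) = 10
Product = 110

110


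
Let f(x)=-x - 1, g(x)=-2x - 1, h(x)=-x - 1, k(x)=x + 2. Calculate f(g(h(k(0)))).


k(0) = 2
h(2) = -3
g(-3) = 5
f(5) = -6

-6


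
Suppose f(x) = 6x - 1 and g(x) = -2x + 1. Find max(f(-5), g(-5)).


f(-5) = -31
g(-5) = 11
max = 11

11


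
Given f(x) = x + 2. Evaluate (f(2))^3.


f(2) = 4
(4)^3 = 64

64


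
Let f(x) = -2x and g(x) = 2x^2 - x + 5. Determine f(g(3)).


-40


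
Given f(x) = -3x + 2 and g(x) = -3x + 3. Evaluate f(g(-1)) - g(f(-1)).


f(g(-1)) = -16
g(f(-1)) = -12
Difference = -4

-4


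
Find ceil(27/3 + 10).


27/3 = 9
9 + 10 = 19
ceil(19) = 19

19


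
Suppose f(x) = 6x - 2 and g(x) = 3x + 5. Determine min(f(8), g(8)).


f(8) = 46
g(8) = 29
min = 29

29


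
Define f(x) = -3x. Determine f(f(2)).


f(2) = -6
f(-6) = 18

18


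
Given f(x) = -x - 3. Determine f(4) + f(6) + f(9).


f(4) = -7
f(6) = -9
f(9) = -12
Sum = -28

-28


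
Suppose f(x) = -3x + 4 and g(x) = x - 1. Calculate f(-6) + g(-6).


f(-6) = 22
g(-6) = -7
Sum = 15

15


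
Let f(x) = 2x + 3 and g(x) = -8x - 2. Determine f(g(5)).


g(5) = -42
f(-42) = -81

-81


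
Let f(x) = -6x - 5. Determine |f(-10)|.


f(-10) = 55
|55| = 55

55


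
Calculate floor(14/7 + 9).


14/7 = 2
2 + 9 = 11
floor(11) = 11

11


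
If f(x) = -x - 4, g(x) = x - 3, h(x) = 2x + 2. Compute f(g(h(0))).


h(0) = 2
g(2) = -1
f(-1) = -3

-3


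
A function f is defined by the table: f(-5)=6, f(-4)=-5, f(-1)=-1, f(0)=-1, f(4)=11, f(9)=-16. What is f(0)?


Reading from the table at x = 0

-1


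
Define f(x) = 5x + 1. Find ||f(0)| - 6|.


f(0) = 1
|1| = 1
|1 - 6| = 5

5


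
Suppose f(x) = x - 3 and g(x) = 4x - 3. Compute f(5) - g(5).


f(5) = 2
g(5) = 17
Difference = -15

-15


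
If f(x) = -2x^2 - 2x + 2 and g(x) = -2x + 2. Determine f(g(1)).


g(1) = 0
f(0) = (-2)*(0)^2 - 2*(0) + 2 = 2

2


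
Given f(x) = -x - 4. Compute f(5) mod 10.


1


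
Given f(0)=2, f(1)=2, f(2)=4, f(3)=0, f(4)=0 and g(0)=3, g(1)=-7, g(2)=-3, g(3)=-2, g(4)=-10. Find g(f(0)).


f(0) = 2
g(2) = -3

-3


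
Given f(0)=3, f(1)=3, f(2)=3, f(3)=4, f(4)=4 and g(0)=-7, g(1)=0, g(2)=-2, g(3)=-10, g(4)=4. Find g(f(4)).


4


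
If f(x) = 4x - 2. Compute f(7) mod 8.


f(7) = 26
26 mod 8 = 2

2


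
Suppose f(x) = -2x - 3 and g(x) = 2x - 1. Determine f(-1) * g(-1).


f(-1) = -1
g(-1) = -3
Product = 3

3


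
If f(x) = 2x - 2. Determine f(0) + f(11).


f(0) = -2
f(11) = 20
Sum = 18

18


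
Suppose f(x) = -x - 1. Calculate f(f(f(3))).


f(3) = -4
f(-4) = 3
f(3) = -4

-4


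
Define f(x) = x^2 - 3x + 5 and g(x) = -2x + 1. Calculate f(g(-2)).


g(-2) = 5
f(5) = 1*(5)^2 - 3*(5) + 5 = 15

15


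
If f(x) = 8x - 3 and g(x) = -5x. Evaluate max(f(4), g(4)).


f(4) = 29
g(4) = -20
max = 29

29


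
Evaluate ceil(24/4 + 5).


24/4 = 6
6 + 5 = 11
ceil(11) = 11

11


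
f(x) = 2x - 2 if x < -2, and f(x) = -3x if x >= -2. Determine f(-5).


-5 satisfies x < -2
f(-5) = -12

-12


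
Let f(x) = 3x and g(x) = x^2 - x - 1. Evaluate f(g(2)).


g(2) = 1
f(1) = 3

3


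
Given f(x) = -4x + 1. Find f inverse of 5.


Solve -4x + 1 = 5
x = (5 - 1) / (-4) = -1

-1


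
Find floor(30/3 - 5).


30/3 = 10
10 - 5 = 5
floor(5) = 5

5


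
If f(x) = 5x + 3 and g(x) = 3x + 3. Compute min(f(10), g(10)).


f(10) = 53
g(10) = 33
min = 33

33


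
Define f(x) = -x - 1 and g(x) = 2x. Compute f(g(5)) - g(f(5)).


1


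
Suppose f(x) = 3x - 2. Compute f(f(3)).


f(3) = 7
f(7) = 19

19


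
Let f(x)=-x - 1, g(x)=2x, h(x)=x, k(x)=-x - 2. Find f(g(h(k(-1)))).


k(-1) = -1
h(-1) = -1
g(-1) = -2
f(-2) = 1

1


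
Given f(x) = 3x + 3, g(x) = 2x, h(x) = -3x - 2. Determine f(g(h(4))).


h(4) = -14
g(-14) = -28
f(-28) = -81

-81


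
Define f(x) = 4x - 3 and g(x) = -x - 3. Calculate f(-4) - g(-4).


f(-4) = -19
g(-4) = 1
Difference = -20

-20


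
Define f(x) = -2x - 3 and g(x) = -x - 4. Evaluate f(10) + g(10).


f(10) = -23
g(10) = -14
Sum = -37

-37


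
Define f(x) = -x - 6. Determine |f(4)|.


f(4) = -10
|-10| = 10

10


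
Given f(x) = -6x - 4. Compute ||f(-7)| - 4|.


f(-7) = 38
|38| = 38
|38 - 4| = 34

34


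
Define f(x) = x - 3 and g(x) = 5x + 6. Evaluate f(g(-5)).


g(-5) = -19
f(-19) = -22

-22


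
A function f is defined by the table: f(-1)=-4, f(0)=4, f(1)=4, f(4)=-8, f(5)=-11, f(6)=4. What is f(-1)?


Reading from the table at x = -1

-4


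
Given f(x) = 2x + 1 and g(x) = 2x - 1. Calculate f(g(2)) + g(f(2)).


f(g(2)) = 7
g(f(2)) = 9
Sum = 16

16


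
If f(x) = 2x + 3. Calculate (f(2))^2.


f(2) = 7
(7)^2 = 49

49


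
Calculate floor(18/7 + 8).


18/7 = 2.5714
2.5714 + 8 = 10.5714
floor(10.5714) = 10

10


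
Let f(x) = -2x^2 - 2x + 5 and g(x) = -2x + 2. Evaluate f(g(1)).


g(1) = 0
f(0) = (-2)*(0)^2 - 2*(0) + 5 = 5

5


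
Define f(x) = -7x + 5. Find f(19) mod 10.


2


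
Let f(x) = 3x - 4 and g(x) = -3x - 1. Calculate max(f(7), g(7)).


f(7) = 17
g(7) = -22
max = 17

17


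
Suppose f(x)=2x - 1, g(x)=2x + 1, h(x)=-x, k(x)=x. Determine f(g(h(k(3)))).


k(3) = 3
h(3) = -3
g(-3) = -5
f(-5) = -11

-11


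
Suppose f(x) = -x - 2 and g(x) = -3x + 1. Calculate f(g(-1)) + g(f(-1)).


f(g(-1)) = -6
g(f(-1)) = 4
Sum = -2

-2


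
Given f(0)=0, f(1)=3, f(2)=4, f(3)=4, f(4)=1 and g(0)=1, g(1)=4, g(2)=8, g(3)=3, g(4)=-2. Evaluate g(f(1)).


f(1) = 3
g(3) = 3

3


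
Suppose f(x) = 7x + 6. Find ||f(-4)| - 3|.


f(-4) = -22
|-22| = 22
|22 - 3| = 19

19


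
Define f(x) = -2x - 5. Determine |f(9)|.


23


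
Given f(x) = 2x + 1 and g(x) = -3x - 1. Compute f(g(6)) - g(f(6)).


f(g(6)) = -37
g(f(6)) = -40
Difference = 3

3


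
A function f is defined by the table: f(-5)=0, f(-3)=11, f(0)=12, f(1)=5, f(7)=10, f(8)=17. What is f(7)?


10


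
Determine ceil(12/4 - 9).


-6


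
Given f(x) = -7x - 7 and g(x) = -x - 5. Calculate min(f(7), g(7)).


-56


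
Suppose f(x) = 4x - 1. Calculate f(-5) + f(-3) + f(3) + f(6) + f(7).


f(-5) = -21
f(-3) = -13
f(3) = 11
f(6) = 23
f(7) = 27
Sum = 27

27


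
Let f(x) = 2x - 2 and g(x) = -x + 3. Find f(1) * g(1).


f(1) = 0
g(1) = 2
Product = 0

0


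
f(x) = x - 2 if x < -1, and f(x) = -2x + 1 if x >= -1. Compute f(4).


4 satisfies x >= -1
f(4) = -7

-7


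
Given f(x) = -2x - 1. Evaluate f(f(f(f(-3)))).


f(-3) = 5
f(5) = -11
f(-11) = 21
f(21) = -43

-43


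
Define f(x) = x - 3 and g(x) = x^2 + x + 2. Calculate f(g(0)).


g(0) = 2
f(2) = -1

-1


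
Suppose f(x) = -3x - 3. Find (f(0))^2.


f(0) = -3
(-3)^2 = 9

9


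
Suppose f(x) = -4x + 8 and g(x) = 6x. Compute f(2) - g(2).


-12


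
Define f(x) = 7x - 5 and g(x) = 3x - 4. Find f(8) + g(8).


71


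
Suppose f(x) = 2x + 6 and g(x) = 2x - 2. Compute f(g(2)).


g(2) = 2
f(2) = 10

10


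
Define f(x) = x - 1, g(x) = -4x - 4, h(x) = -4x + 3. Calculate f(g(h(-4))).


h(-4) = 19
g(19) = -80
f(-80) = -81

-81


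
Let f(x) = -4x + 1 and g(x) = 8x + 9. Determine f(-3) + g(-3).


f(-3) = 13
g(-3) = -15
Sum = -2

-2


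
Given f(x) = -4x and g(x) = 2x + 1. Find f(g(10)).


g(10) = 21
f(21) = -84

-84


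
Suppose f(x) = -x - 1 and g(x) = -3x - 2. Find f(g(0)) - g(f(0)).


0


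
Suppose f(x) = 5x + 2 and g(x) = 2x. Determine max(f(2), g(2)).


f(2) = 12
g(2) = 4
max = 12

12


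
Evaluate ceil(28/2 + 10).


28/2 = 14
14 + 10 = 24
ceil(24) = 24

24


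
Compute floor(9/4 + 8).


9/4 = 2.25
2.25 + 8 = 10.25
floor(10.25) = 10

10


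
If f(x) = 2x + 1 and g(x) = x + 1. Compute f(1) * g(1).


6


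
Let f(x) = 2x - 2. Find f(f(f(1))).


f(1) = 0
f(0) = -2
f(-2) = -6

-6


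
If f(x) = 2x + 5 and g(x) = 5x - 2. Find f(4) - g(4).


f(4) = 13
g(4) = 18
Difference = -5

-5


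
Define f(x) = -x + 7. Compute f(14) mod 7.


f(14) = -7
-7 mod 7 = 0

0


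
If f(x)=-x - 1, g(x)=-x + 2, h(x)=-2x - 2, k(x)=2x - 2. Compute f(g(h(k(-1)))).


k(-1) = -4
h(-4) = 6
g(6) = -4
f(-4) = 3

3


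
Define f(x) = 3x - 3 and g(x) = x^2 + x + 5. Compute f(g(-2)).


g(-2) = 7
f(7) = 18

18


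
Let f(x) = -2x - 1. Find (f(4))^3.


-729


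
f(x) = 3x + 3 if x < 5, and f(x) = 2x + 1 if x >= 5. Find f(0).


0 satisfies x < 5
f(0) = 3

3


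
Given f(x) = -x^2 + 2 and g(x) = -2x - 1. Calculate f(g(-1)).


g(-1) = 1
f(1) = (-1)*(1)^2 + 2 = 1

1


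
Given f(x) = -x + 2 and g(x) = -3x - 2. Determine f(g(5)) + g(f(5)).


26


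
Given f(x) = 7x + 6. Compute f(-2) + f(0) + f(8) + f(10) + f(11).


f(-2) = -8
f(0) = 6
f(8) = 62
f(10) = 76
f(11) = 83
Sum = 219

219


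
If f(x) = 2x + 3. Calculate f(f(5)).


29


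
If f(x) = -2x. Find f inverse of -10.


Solve -2x = -10
x = (-10) / (-2) = 5

5


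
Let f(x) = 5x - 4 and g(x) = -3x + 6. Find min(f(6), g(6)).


f(6) = 26
g(6) = -12
min = -12

-12


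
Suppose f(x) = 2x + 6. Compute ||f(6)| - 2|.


f(6) = 18
|18| = 18
|18 - 2| = 16

16


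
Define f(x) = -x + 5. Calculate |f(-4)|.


9


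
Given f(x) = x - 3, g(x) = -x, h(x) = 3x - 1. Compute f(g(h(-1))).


h(-1) = -4
g(-4) = 4
f(4) = 1

1


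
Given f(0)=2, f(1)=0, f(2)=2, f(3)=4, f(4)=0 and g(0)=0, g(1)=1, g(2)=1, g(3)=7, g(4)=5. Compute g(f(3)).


f(3) = 4
g(4) = 5

5


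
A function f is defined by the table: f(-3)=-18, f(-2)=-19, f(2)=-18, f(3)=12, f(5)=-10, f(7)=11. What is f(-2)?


Reading from the table at x = -2

-19


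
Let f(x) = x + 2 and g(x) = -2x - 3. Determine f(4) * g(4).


-66


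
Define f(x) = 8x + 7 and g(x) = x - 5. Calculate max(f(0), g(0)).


7


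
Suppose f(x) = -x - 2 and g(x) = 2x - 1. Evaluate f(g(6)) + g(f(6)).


-30


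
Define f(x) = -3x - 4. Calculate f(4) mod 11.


f(4) = -16
-16 mod 11 = 6

6


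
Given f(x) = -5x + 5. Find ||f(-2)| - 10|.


f(-2) = 15
|15| = 15
|15 - 10| = 5

5


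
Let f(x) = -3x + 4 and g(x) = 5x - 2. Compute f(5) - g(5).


f(5) = -11
g(5) = 23
Difference = -34

-34


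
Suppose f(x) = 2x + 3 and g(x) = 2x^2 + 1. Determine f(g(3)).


g(3) = 19
f(19) = 41

41


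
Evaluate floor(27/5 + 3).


27/5 = 5.4
5.4 + 3 = 8.4
floor(8.4) = 8

8


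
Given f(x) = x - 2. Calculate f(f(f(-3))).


f(-3) = -5
f(-5) = -7
f(-7) = -9

-9


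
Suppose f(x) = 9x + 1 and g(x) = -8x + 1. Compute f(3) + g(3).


f(3) = 28
g(3) = -23
Sum = 5

5


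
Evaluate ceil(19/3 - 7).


19/3 = 6.3333
6.3333 - 7 = -0.6667
ceil(-0.6667) = 0

0


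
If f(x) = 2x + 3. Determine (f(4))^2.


121


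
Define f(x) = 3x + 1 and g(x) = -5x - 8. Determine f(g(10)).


-173


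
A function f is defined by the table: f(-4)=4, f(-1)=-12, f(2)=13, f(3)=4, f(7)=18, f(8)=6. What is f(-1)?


Reading from the table at x = -1

-12


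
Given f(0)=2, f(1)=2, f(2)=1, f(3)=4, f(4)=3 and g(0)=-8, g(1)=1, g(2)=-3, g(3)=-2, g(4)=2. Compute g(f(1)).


-3


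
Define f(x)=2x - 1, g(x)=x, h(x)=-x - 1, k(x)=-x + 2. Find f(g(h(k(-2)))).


k(-2) = 4
h(4) = -5
g(-5) = -5
f(-5) = -11

-11


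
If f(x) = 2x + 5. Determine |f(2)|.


f(2) = 9
|9| = 9

9


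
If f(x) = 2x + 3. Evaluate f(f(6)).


f(6) = 15
f(15) = 33

33


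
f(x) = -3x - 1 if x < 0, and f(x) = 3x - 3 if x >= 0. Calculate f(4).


9


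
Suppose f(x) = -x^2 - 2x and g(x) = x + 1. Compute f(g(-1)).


g(-1) = 0
f(0) = (-1)*(0)^2 - 2*(0) = 0

0


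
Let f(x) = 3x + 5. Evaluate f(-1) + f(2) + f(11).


f(-1) = 2
f(2) = 11
f(11) = 38
Sum = 51

51


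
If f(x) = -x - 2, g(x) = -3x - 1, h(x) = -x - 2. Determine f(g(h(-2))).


h(-2) = 0
g(0) = -1
f(-1) = -1

-1


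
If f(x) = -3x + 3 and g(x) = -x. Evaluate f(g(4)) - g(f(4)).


f(g(4)) = 15
g(f(4)) = 9
Difference = 6

6


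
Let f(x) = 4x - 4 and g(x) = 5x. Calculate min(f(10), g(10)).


f(10) = 36
g(10) = 50
min = 36

36


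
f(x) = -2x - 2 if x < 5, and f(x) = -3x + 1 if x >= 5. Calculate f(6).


6 satisfies x >= 5
f(6) = -17

-17


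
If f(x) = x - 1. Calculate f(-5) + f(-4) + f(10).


-2


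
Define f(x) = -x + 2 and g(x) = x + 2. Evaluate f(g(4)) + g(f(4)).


-4


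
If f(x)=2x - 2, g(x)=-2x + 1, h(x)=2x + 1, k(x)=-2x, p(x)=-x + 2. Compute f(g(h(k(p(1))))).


p(1) = 1
k(1) = -2
h(-2) = -3
g(-3) = 7
f(7) = 12

12


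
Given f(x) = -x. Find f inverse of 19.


Solve -x = 19
x = (19) / (-1) = -19

-19


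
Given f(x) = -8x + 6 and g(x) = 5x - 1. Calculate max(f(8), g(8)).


39


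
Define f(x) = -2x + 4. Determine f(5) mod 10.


f(5) = -6
-6 mod 10 = 4

4


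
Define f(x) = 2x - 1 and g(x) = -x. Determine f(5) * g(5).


f(5) = 9
g(5) = -5
Product = -45

-45


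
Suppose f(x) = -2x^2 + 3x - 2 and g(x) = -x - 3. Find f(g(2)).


g(2) = -5
f(-5) = (-2)*(-5)^2 + 3*(-5) - 2 = -67

-67


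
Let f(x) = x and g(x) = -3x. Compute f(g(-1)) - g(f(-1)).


f(g(-1)) = 3
g(f(-1)) = 3
Difference = 0

0


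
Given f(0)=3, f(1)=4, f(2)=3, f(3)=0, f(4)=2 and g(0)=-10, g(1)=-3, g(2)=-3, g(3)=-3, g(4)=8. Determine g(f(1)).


f(1) = 4
g(4) = 8

8


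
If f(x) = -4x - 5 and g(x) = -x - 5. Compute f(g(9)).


g(9) = -14
f(-14) = 51

51


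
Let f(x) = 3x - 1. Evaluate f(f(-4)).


f(-4) = -13
f(-13) = -40

-40


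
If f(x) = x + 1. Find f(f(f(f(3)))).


f(3) = 4
f(4) = 5
f(5) = 6
f(6) = 7

7


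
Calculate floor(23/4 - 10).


-5


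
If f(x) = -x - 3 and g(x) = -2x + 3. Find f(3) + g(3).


f(3) = -6
g(3) = -3
Sum = -9

-9


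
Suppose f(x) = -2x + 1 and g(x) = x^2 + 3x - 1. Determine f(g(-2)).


g(-2) = -3
f(-3) = 7

7


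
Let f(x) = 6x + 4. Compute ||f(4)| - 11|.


f(4) = 28
|28| = 28
|28 - 11| = 17

17


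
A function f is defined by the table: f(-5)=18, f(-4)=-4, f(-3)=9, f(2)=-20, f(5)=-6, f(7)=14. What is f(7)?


Reading from the table at x = 7

14


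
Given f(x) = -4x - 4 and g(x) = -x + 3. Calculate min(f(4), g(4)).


f(4) = -20
g(4) = -1
min = -20

-20


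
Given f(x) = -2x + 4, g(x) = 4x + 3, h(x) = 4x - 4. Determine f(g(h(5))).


-130


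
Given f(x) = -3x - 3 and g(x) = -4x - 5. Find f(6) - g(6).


f(6) = -21
g(6) = -29
Difference = 8

8


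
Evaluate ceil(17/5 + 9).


17/5 = 3.4
3.4 + 9 = 12.4
ceil(12.4) = 13

13


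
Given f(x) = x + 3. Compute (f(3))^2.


36


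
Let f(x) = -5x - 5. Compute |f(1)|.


10


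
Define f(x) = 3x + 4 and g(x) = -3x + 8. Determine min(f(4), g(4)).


f(4) = 16
g(4) = -4
min = -4

-4


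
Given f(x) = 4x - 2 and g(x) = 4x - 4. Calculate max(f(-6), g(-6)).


-26


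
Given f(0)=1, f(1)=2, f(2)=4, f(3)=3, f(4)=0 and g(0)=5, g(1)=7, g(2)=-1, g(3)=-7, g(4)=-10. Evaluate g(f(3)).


f(3) = 3
g(3) = -7

-7


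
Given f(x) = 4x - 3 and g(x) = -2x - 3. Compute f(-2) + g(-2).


f(-2) = -11
g(-2) = 1
Sum = -10

-10


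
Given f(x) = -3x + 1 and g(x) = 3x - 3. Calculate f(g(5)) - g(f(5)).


f(g(5)) = -35
g(f(5)) = -45
Difference = 10

10


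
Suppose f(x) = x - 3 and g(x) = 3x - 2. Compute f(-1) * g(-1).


f(-1) = -4
g(-1) = -5
Product = 20

20


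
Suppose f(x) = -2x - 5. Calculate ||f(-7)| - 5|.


f(-7) = 9
|9| = 9
|9 - 5| = 4

4


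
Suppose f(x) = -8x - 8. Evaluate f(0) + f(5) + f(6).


f(0) = -8
f(5) = -48
f(6) = -56
Sum = -112

-112


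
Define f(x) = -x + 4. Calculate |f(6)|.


f(6) = -2
|-2| = 2

2


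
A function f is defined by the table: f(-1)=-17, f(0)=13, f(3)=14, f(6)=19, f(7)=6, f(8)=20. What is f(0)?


Reading from the table at x = 0

13


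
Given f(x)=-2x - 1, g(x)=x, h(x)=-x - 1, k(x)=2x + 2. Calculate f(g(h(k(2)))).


k(2) = 6
h(6) = -7
g(-7) = -7
f(-7) = 13

13


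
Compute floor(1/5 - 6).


1/5 = 0.2
0.2 - 6 = -5.8
floor(-5.8) = -6

-6


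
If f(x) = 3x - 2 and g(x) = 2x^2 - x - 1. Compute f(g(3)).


g(3) = 14
f(14) = 40

40


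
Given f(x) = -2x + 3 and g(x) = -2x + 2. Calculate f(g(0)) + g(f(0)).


f(g(0)) = -1
g(f(0)) = -4
Sum = -5

-5


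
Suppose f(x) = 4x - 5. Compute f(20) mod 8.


f(20) = 75
75 mod 8 = 3

3


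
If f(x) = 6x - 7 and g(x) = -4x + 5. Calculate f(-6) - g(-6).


f(-6) = -43
g(-6) = 29
Difference = -72

-72


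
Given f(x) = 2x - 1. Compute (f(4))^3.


f(4) = 7
(7)^3 = 343

343


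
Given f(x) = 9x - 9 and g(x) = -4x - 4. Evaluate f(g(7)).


-297


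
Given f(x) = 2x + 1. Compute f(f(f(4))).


39


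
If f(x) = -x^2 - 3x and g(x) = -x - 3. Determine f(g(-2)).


2


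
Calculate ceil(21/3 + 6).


21/3 = 7
7 + 6 = 13
ceil(13) = 13

13


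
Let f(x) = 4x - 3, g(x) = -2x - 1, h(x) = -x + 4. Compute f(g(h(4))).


-7


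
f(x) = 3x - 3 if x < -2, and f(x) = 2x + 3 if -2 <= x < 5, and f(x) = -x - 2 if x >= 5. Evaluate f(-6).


-6 satisfies x < -2
f(-6) = -21

-21


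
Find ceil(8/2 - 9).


-5


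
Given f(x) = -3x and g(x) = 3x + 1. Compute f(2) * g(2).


f(2) = -6
g(2) = 7
Product = -42

-42


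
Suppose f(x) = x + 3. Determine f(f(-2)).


f(-2) = 1
f(1) = 4

4


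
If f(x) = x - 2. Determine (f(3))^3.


f(3) = 1
(1)^3 = 1

1


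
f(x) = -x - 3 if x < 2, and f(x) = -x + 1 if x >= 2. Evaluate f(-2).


-2 satisfies x < 2
f(-2) = -1

-1


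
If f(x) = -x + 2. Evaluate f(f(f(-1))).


f(-1) = 3
f(3) = -1
f(-1) = 3

3


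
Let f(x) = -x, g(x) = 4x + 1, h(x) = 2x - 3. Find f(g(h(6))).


h(6) = 9
g(9) = 37
f(37) = -37

-37


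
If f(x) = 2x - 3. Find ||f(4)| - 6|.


f(4) = 5
|5| = 5
|5 - 6| = 1

1


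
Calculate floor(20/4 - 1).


20/4 = 5
5 - 1 = 4
floor(4) = 4

4


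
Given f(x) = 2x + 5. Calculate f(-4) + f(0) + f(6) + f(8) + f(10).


f(-4) = -3
f(0) = 5
f(6) = 17
f(8) = 21
f(10) = 25
Sum = 65

65


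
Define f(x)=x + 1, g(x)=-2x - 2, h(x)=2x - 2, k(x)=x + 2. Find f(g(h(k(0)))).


k(0) = 2
h(2) = 2
g(2) = -6
f(-6) = -5

-5


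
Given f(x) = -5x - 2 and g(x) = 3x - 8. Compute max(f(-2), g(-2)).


f(-2) = 8
g(-2) = -14
max = 8

8


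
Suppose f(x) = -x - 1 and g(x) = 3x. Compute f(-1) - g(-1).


f(-1) = 0
g(-1) = -3
Difference = 3

3


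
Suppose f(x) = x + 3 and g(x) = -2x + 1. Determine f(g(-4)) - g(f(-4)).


f(g(-4)) = 12
g(f(-4)) = 3
Difference = 9

9


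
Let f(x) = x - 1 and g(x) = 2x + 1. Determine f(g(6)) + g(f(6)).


f(g(6)) = 12
g(f(6)) = 11
Sum = 23

23


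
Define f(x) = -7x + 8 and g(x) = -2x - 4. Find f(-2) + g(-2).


f(-2) = 22
g(-2) = 0
Sum = 22

22


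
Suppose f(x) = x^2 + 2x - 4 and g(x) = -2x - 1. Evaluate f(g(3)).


g(3) = -7
f(-7) = 1*(-7)^2 + 2*(-7) - 4 = 31

31


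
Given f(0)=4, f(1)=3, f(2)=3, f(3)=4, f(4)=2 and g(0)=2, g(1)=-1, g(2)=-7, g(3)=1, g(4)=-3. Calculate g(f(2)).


f(2) = 3
g(3) = 1

1


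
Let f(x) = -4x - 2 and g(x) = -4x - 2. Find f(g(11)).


182


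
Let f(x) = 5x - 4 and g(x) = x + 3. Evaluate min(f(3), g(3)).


f(3) = 11
g(3) = 6
min = 6

6


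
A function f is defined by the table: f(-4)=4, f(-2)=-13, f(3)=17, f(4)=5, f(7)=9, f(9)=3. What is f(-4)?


Reading from the table at x = -4

4


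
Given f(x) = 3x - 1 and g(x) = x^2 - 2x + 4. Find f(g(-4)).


g(-4) = 28
f(28) = 83

83


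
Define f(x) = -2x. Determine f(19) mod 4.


2


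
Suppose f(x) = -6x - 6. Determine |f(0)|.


f(0) = -6
|-6| = 6

6


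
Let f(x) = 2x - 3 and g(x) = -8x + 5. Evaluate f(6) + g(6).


f(6) = 9
g(6) = -43
Sum = -34

-34


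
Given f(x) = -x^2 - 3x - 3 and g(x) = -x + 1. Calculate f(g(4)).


g(4) = -3
f(-3) = (-1)*(-3)^2 - 3*(-3) - 3 = -3

-3


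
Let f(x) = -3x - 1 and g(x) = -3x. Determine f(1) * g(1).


f(1) = -4
g(1) = -3
Product = 12

12


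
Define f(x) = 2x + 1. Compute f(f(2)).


f(2) = 5
f(5) = 11

11


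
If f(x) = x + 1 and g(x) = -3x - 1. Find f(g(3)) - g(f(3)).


f(g(3)) = -9
g(f(3)) = -13
Difference = 4

4


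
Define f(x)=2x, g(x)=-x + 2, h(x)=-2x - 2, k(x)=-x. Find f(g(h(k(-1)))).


12


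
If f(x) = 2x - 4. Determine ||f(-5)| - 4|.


f(-5) = -14
|-14| = 14
|14 - 4| = 10

10


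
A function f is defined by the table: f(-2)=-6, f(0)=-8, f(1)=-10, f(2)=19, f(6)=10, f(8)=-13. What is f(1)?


Reading from the table at x = 1

-10


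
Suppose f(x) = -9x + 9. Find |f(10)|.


f(10) = -81
|-81| = 81

81


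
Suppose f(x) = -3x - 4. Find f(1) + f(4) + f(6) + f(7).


-70


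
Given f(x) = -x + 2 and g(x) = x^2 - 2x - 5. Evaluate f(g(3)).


4


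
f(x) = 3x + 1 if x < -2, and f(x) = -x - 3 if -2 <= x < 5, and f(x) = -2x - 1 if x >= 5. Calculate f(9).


9 satisfies x >= 5
f(9) = -19

-19


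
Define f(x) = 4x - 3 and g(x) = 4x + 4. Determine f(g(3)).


61


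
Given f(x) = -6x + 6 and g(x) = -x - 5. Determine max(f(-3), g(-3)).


f(-3) = 24
g(-3) = -2
max = 24

24


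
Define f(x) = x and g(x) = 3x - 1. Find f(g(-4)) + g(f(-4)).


f(g(-4)) = -13
g(f(-4)) = -13
Sum = -26

-26


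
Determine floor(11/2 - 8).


-3


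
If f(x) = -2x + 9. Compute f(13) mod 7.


f(13) = -17
-17 mod 7 = 4

4


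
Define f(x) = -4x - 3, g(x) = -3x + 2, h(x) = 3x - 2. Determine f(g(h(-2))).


h(-2) = -8
g(-8) = 26
f(26) = -107

-107


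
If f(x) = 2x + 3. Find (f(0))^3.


f(0) = 3
(3)^3 = 27

27


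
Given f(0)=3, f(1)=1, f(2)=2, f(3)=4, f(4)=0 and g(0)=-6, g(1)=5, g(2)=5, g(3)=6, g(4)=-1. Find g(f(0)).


f(0) = 3
g(3) = 6

6


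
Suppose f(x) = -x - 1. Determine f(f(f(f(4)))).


f(4) = -5
f(-5) = 4
f(4) = -5
f(-5) = 4

4


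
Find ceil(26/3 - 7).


26/3 = 8.6667
8.6667 - 7 = 1.6667
ceil(1.6667) = 2

2


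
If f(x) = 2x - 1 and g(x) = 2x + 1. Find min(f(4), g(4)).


7


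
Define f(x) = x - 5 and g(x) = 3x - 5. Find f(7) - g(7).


f(7) = 2
g(7) = 16
Difference = -14

-14


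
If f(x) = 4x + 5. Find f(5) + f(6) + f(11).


103


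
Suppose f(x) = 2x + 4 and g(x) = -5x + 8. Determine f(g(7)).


-50


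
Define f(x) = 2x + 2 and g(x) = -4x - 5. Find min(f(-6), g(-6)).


f(-6) = -10
g(-6) = 19
min = -10

-10


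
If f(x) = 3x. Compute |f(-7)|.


f(-7) = -21
|-21| = 21

21


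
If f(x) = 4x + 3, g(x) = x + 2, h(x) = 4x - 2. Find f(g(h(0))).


h(0) = -2
g(-2) = 0
f(0) = 3

3


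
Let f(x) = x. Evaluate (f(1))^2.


f(1) = 1
(1)^2 = 1

1


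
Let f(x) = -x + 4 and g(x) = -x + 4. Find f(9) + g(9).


f(9) = -5
g(9) = -5
Sum = -10

-10


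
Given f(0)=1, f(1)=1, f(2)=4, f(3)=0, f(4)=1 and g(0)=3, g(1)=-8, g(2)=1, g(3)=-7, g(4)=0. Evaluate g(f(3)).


f(3) = 0
g(0) = 3

3


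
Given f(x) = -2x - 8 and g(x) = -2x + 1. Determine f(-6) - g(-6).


f(-6) = 4
g(-6) = 13
Difference = -9

-9


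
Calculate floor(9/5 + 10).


9/5 = 1.8
1.8 + 10 = 11.8
floor(11.8) = 11

11


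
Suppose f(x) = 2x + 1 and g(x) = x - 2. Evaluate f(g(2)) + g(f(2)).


f(g(2)) = 1
g(f(2)) = 3
Sum = 4

4


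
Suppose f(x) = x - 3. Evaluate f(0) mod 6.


3


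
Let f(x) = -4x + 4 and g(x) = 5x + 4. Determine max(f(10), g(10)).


f(10) = -36
g(10) = 54
max = 54

54


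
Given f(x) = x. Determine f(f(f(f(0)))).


0


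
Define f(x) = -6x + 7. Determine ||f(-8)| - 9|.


f(-8) = 55
|55| = 55
|55 - 9| = 46

46


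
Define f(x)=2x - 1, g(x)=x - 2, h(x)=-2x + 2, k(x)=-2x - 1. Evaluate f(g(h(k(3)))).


k(3) = -7
h(-7) = 16
g(16) = 14
f(14) = 27

27


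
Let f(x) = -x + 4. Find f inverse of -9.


13


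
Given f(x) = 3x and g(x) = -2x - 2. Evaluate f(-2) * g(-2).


-12


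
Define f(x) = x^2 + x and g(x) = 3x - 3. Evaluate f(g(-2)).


g(-2) = -9
f(-9) = 1*(-9)^2 + 1*(-9) = 72

72


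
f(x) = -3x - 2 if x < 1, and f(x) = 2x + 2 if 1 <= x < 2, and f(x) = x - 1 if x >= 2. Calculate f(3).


3 satisfies x >= 2
f(3) = 2

2


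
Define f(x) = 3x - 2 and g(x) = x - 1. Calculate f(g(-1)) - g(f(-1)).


f(g(-1)) = -8
g(f(-1)) = -6
Difference = -2

-2


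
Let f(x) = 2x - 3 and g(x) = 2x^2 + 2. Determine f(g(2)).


g(2) = 10
f(10) = 17

17


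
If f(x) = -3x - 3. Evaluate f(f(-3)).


-21


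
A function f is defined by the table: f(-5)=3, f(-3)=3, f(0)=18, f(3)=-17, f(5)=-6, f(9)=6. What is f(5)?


Reading from the table at x = 5

-6


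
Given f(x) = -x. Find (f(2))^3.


f(2) = -2
(-2)^3 = -8

-8


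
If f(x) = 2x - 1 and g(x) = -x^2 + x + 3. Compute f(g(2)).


1


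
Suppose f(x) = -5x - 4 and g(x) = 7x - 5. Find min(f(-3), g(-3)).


-26


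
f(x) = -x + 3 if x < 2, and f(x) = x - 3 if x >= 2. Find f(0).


0 satisfies x < 2
f(0) = 3

3


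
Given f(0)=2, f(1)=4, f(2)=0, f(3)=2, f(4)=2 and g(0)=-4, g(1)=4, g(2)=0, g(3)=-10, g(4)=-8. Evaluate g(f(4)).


f(4) = 2
g(2) = 0

0


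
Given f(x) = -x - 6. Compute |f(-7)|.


f(-7) = 1
|1| = 1

1


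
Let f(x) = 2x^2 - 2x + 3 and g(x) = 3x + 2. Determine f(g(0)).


g(0) = 2
f(2) = 2*(2)^2 - 2*(2) + 3 = 7

7


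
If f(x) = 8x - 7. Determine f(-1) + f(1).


f(-1) = -15
f(1) = 1
Sum = -14

-14


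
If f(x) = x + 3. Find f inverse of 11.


8


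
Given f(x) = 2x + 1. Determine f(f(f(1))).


f(1) = 3
f(3) = 7
f(7) = 15

15


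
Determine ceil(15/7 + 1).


15/7 = 2.1429
2.1429 + 1 = 3.1429
ceil(3.1429) = 4

4


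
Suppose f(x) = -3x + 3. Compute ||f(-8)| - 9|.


f(-8) = 27
|27| = 27
|27 - 9| = 18

18


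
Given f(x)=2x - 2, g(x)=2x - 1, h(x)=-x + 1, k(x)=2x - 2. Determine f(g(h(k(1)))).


k(1) = 0
h(0) = 1
g(1) = 1
f(1) = 0

0


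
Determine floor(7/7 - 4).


7/7 = 1
1 - 4 = -3
floor(-3) = -3

-3


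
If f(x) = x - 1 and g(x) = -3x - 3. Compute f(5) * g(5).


f(5) = 4
g(5) = -18
Product = -72

-72


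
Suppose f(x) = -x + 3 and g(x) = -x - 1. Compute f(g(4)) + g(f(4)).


f(g(4)) = 8
g(f(4)) = 0
Sum = 8

8


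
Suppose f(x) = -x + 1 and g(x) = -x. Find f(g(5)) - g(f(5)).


2


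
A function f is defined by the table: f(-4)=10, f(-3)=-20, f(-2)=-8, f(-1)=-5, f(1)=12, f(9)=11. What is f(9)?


Reading from the table at x = 9

11


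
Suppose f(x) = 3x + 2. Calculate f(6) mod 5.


f(6) = 20
20 mod 5 = 0

0


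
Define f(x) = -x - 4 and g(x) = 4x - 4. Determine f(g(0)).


g(0) = -4
f(-4) = 0

0


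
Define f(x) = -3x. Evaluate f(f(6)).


f(6) = -18
f(-18) = 54

54


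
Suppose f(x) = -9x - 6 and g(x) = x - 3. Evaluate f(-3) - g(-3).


f(-3) = 21
g(-3) = -6
Difference = 27

27


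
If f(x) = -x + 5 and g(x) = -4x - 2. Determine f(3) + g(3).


f(3) = 2
g(3) = -14
Sum = -12

-12


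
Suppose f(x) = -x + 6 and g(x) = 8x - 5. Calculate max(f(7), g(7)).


f(7) = -1
g(7) = 51
max = 51

51


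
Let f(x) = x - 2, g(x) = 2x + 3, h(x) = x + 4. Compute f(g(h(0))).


h(0) = 4
g(4) = 11
f(11) = 9

9


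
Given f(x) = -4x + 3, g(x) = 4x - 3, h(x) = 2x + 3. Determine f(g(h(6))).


h(6) = 15
g(15) = 57
f(57) = -225

-225


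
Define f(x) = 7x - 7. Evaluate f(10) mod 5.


f(10) = 63
63 mod 5 = 3

3


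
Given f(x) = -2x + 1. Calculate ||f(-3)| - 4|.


3


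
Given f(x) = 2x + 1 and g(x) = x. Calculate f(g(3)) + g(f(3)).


f(g(3)) = 7
g(f(3)) = 7
Sum = 14

14


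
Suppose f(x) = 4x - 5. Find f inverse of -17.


-3


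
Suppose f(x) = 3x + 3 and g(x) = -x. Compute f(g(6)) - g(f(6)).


f(g(6)) = -15
g(f(6)) = -21
Difference = 6

6


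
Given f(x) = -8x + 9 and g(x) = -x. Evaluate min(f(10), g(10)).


f(10) = -71
g(10) = -10
min = -71

-71


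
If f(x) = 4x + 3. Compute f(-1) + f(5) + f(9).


f(-1) = -1
f(5) = 23
f(9) = 39
Sum = 61

61


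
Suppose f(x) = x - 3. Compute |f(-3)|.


f(-3) = -6
|-6| = 6

6


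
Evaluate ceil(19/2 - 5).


19/2 = 9.5
9.5 - 5 = 4.5
ceil(4.5) = 5

5


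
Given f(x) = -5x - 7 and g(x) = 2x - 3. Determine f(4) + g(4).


f(4) = -27
g(4) = 5
Sum = -22

-22


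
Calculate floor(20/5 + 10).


20/5 = 4
4 + 10 = 14
floor(14) = 14

14


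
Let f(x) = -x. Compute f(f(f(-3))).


f(-3) = 3
f(3) = -3
f(-3) = 3

3


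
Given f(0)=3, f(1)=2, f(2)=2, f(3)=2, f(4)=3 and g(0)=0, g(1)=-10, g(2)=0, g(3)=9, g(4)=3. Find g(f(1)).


f(1) = 2
g(2) = 0

0


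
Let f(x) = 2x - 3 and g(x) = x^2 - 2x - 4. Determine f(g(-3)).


g(-3) = 11
f(11) = 19

19


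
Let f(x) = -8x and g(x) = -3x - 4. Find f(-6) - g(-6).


f(-6) = 48
g(-6) = 14
Difference = 34

34


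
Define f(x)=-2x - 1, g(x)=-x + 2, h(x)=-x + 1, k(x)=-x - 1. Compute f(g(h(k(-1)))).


k(-1) = 0
h(0) = 1
g(1) = 1
f(1) = -3

-3


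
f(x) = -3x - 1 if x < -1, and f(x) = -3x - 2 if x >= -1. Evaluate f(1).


1 satisfies x >= -1
f(1) = -5

-5


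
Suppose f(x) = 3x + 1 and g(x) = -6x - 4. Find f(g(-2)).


g(-2) = 8
f(8) = 25

25


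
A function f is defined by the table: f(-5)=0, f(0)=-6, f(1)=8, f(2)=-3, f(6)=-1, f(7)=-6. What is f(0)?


Reading from the table at x = 0

-6


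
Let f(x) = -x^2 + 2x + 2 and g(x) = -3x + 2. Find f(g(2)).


g(2) = -4
f(-4) = (-1)*(-4)^2 + 2*(-4) + 2 = -22

-22


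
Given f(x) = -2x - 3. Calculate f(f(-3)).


f(-3) = 3
f(3) = -9

-9


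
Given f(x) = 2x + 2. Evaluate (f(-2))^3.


-8


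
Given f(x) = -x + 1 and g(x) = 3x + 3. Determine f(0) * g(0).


f(0) = 1
g(0) = 3
Product = 3

3


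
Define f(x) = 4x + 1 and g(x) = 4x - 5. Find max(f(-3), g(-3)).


f(-3) = -11
g(-3) = -17
max = -11

-11


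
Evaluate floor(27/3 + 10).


27/3 = 9
9 + 10 = 19
floor(19) = 19

19


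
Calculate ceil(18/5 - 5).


18/5 = 3.6
3.6 - 5 = -1.4
ceil(-1.4) = -1

-1


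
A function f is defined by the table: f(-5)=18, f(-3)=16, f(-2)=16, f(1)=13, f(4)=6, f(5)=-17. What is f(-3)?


Reading from the table at x = -3

16


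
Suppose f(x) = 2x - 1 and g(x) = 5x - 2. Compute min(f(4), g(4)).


f(4) = 7
g(4) = 18
min = 7

7


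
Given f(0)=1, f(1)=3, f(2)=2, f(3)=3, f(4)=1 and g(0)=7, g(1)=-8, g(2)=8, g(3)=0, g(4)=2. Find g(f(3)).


f(3) = 3
g(3) = 0

0


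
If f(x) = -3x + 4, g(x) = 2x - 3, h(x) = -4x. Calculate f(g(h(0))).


h(0) = 0
g(0) = -3
f(-3) = 13

13


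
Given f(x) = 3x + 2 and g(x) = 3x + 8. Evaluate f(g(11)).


g(11) = 41
f(41) = 125

125


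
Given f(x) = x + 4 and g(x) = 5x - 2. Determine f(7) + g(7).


44


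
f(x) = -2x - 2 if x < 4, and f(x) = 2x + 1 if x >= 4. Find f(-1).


0


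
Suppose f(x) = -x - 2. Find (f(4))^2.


f(4) = -6
(-6)^2 = 36

36


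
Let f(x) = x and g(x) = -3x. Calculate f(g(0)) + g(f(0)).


f(g(0)) = 0
g(f(0)) = 0
Sum = 0

0


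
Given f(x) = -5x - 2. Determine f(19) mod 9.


f(19) = -97
-97 mod 9 = 2

2


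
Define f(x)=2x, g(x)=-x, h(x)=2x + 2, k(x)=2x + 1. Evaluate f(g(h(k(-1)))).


k(-1) = -1
h(-1) = 0
g(0) = 0
f(0) = 0

0


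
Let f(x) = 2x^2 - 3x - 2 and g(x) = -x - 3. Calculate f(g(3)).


g(3) = -6
f(-6) = 2*(-6)^2 - 3*(-6) - 2 = 88

88


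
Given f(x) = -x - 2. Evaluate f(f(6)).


f(6) = -8
f(-8) = 6

6


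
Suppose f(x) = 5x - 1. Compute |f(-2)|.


f(-2) = -11
|-11| = 11

11


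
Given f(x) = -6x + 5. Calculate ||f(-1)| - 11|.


f(-1) = 11
|11| = 11
|11 - 11| = 0

0


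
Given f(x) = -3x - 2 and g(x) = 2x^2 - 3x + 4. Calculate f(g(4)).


g(4) = 24
f(24) = -74

-74


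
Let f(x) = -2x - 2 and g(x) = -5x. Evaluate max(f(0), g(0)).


0


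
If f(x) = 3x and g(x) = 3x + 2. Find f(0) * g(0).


f(0) = 0
g(0) = 2
Product = 0

0


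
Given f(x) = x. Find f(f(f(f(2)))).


2


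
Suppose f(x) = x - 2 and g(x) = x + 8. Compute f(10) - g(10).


f(10) = 8
g(10) = 18
Difference = -10

-10


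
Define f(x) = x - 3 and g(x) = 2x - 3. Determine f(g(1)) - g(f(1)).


3


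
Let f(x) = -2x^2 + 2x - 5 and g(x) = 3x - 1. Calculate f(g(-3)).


g(-3) = -10
f(-10) = (-2)*(-10)^2 + 2*(-10) - 5 = -225

-225


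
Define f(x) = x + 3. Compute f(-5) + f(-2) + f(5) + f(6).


16


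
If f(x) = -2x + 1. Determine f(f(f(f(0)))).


f(0) = 1
f(1) = -1
f(-1) = 3
f(3) = -5

-5


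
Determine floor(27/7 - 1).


27/7 = 3.8571
3.8571 - 1 = 2.8571
floor(2.8571) = 2

2


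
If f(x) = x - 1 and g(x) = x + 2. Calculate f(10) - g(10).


f(10) = 9
g(10) = 12
Difference = -3

-3


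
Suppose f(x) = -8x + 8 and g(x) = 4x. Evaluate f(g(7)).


g(7) = 28
f(28) = -216

-216


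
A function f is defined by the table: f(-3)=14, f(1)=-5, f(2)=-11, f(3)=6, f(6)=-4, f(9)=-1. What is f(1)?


-5


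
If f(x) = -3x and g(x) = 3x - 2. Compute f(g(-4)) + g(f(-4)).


76


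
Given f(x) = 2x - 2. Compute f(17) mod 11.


f(17) = 32
32 mod 11 = 10

10


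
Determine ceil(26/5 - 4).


26/5 = 5.2
5.2 - 4 = 1.2
ceil(1.2) = 2

2


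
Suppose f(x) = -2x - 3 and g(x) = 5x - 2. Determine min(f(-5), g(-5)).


f(-5) = 7
g(-5) = -27
min = -27

-27


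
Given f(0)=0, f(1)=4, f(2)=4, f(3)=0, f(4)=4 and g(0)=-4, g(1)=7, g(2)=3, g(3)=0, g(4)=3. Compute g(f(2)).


f(2) = 4
g(4) = 3

3


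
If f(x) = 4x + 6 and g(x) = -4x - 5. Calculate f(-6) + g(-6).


f(-6) = -18
g(-6) = 19
Sum = 1

1


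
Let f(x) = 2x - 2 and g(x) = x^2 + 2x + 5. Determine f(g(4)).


g(4) = 29
f(29) = 56

56


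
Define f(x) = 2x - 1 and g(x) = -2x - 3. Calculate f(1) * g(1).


f(1) = 1
g(1) = -5
Product = -5

-5


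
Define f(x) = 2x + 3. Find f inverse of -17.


Solve 2x + 3 = -17
x = (-17 - 3) / 2 = -10

-10


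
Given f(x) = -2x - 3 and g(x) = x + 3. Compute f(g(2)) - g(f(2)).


f(g(2)) = -13
g(f(2)) = -4
Difference = -9

-9


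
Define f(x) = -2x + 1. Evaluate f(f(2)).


f(2) = -3
f(-3) = 7

7


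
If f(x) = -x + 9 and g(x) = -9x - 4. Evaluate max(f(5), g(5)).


f(5) = 4
g(5) = -49
max = 4

4


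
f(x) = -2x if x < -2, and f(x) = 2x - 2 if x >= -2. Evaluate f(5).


8


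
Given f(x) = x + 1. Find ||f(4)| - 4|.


f(4) = 5
|5| = 5
|5 - 4| = 1

1


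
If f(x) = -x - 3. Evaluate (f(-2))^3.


f(-2) = -1
(-1)^3 = -1

-1


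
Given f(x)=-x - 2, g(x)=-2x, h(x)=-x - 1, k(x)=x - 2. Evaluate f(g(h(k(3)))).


k(3) = 1
h(1) = -2
g(-2) = 4
f(4) = -6

-6


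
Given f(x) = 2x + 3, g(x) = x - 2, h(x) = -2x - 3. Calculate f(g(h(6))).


h(6) = -15
g(-15) = -17
f(-17) = -31

-31


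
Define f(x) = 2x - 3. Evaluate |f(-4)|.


f(-4) = -11
|-11| = 11

11


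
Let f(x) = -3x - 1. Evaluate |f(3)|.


f(3) = -10
|-10| = 10

10


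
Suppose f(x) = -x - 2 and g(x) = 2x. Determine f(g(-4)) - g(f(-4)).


f(g(-4)) = 6
g(f(-4)) = 4
Difference = 2

2


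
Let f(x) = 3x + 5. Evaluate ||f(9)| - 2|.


f(9) = 32
|32| = 32
|32 - 2| = 30

30


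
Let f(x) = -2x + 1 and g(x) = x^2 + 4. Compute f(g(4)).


g(4) = 20
f(20) = -39

-39


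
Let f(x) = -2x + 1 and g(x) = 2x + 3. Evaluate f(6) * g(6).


f(6) = -11
g(6) = 15
Product = -165

-165


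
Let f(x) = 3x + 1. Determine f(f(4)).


f(4) = 13
f(13) = 40

40


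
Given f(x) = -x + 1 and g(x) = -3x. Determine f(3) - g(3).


7


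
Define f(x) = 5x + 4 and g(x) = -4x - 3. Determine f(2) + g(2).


f(2) = 14
g(2) = -11
Sum = 3

3


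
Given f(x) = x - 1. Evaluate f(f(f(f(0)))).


f(0) = -1
f(-1) = -2
f(-2) = -3
f(-3) = -4

-4


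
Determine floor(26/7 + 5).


26/7 = 3.7143
3.7143 + 5 = 8.7143
floor(8.7143) = 8

8


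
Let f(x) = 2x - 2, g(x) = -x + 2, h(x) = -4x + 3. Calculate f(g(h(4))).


h(4) = -13
g(-13) = 15
f(15) = 28

28


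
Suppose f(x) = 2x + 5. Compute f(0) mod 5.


f(0) = 5
5 mod 5 = 0

0


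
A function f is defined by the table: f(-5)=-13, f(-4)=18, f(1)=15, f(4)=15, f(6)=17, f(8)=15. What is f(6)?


Reading from the table at x = 6

17


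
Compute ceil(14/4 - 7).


14/4 = 3.5
3.5 - 7 = -3.5
ceil(-3.5) = -3

-3


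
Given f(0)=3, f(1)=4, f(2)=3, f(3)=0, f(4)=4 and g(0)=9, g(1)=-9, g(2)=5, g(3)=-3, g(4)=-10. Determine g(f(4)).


f(4) = 4
g(4) = -10

-10


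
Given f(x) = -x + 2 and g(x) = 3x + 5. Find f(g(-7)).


g(-7) = -16
f(-16) = 18

18


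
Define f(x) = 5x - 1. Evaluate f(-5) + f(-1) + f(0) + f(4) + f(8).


25


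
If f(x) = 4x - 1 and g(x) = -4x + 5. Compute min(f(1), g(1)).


f(1) = 3
g(1) = 1
min = 1

1


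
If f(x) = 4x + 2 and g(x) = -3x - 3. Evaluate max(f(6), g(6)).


f(6) = 26
g(6) = -21
max = 26

26


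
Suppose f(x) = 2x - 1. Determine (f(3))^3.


f(3) = 5
(5)^3 = 125

125


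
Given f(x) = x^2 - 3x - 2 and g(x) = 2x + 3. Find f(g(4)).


g(4) = 11
f(11) = 1*(11)^2 - 3*(11) - 2 = 86

86


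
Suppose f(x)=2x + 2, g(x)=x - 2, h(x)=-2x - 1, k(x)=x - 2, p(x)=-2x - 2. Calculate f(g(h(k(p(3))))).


p(3) = -8
k(-8) = -10
h(-10) = 19
g(19) = 17
f(17) = 36

36


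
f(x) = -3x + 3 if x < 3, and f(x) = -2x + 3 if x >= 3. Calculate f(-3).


-3 satisfies x < 3
f(-3) = 12

12


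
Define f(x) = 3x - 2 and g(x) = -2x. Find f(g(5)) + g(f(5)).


f(g(5)) = -32
g(f(5)) = -26
Sum = -58

-58


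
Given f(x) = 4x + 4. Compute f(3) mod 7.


f(3) = 16
16 mod 7 = 2

2


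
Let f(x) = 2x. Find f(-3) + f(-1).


f(-3) = -6
f(-1) = -2
Sum = -8

-8


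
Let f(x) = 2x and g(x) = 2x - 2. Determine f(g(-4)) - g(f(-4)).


f(g(-4)) = -20
g(f(-4)) = -18
Difference = -2

-2


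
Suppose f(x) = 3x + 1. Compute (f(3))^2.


f(3) = 10
(10)^2 = 100

100


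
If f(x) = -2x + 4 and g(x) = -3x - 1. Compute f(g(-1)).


g(-1) = 2
f(2) = 0

0


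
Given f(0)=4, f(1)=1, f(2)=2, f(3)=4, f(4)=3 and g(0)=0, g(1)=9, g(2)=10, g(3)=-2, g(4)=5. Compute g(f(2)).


f(2) = 2
g(2) = 10

10
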